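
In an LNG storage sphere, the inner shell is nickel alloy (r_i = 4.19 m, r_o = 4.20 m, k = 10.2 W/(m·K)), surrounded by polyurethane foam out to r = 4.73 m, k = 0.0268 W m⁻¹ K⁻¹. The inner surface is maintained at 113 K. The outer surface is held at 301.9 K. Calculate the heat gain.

Q = 2.38 kW

Resistance network (inner→outer):
  R_nickel alloy = (1/4.19 − 1/4.20)/(4πk) = 5.682×10^-4/(4π·10.2) = 4.433×10^-6 K/W
  R_polyurethane foam = (1/4.20 − 1/4.73)/(4πk) = 0.02668/(4π·0.0268) = 0.07922 K/W
ΣR = 4.433×10^-6 + 0.07922 = 0.07922 K/W
Q = ΔT/ΣR = (113 K − 301.9 K)/0.07922 = -2380 W
(Negative Q ⇒ heat flows inward; heat gain = 2380 W.)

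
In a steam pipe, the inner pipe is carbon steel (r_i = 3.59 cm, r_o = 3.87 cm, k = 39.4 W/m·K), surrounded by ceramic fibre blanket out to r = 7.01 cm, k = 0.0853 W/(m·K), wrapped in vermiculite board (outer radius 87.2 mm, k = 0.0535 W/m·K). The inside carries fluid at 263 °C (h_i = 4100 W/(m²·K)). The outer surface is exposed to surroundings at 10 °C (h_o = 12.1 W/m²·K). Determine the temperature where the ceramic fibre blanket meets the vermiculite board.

T = 116 °C

Treat each layer as a resistance in series:
  R'_conv,in = 1/(2πr h) = 1/(2π·0.0359·4100) = 0.001081 m·K/W
  R'_carbon steel = ln(0.0387/0.0359)/(2πk) = 0.07510/(2π·39.4) = 3.034×10^-4 m·K/W
  R'_ceramic fibre blanket = ln(0.0701/0.0387)/(2πk) = 0.5941/(2π·0.0853) = 1.108 m·K/W
  R'_vermiculite board = ln(0.0872/0.0701)/(2πk) = 0.2183/(2π·0.0535) = 0.6494 m·K/W
  R'_conv,out = 1/(2πr h) = 1/(2π·0.0872·12.1) = 0.1508 m·K/W
ΣR = 0.001081 + 3.034×10^-4 + 1.108 + 0.6494 + 0.1508 = 1.910 m·K/W
Q' = ΔT/ΣR = (263 °C − 10 °C)/1.910 = 132.5 W/m
From the inner boundary to the ceramic fibre blanket/vermiculite board interface, ΣR_partial = 1.109 m·K/W.
T_interface = T_in − Q'·ΣR_partial = 263 °C − (132.5)(1.109) = 116 °C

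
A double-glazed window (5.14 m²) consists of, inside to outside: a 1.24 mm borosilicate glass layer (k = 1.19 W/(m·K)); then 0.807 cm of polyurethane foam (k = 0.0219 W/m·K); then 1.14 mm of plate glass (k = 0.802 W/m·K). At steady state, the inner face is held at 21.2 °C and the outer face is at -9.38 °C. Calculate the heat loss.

Q = 424 W

Resistance network (inner→outer):
  R_borosilicate glass = L/(kA) = 0.00124/(1.19·5.14) = 2.027×10^-4 K/W
  R_polyurethane foam = L/(kA) = 0.00807/(0.0219·5.14) = 0.07169 K/W
  R_plate glass = L/(kA) = 0.00114/(0.802·5.14) = 2.765×10^-4 K/W
ΣR = 2.027×10^-4 + 0.07169 + 2.765×10^-4 = 0.07217 K/W
Q = ΔT/ΣR = (21.2 °C − -9.38 °C)/0.07217 = 424 W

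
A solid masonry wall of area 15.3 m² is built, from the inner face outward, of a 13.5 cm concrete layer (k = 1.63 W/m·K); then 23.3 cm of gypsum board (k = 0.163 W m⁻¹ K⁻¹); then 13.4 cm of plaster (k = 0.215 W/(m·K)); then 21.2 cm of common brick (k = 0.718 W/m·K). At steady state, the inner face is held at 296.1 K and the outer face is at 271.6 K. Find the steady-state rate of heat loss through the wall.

Series thermal resistances, inner to outer:
  R_concrete = L/(kA) = 0.135/(1.63·15.3) = 0.005413 K/W
  R_gypsum board = L/(kA) = 0.233/(0.163·15.3) = 0.09343 K/W
  R_plaster = L/(kA) = 0.134/(0.215·15.3) = 0.04074 K/W
  R_common brick = L/(kA) = 0.212/(0.718·15.3) = 0.01930 K/W
ΣR = 0.005413 + 0.09343 + 0.04074 + 0.01930 = 0.1589 K/W
Q = ΔT/ΣR = (296.1 K − 271.6 K)/0.1589 = 154 W

Q = 154 W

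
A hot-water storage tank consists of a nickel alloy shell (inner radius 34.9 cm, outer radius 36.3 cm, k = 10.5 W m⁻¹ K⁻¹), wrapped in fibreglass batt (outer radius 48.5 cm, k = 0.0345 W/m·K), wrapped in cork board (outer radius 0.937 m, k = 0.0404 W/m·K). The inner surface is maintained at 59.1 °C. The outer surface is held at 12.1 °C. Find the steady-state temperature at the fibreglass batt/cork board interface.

Treat each layer as a resistance in series:
  R_nickel alloy = (1/0.349 − 1/0.363)/(4πk) = 0.1105/(4π·10.5) = 8.375×10^-4 K/W
  R_fibreglass batt = (1/0.363 − 1/0.485)/(4πk) = 0.6930/(4π·0.0345) = 1.598 K/W
  R_cork board = (1/0.485 − 1/0.937)/(4πk) = 0.9946/(4π·0.0404) = 1.959 K/W
ΣR = 8.375×10^-4 + 1.598 + 1.959 = 3.558 K/W
Q = ΔT/ΣR = (59.1 °C − 12.1 °C)/3.558 = 13.21 W
From the inner boundary to the fibreglass batt/cork board interface, ΣR_partial = 1.599 K/W.
T_interface = T_in − Q·ΣR_partial = 59.1 °C − (13.21)(1.599) = 38.0 °C

T = 38.0 °C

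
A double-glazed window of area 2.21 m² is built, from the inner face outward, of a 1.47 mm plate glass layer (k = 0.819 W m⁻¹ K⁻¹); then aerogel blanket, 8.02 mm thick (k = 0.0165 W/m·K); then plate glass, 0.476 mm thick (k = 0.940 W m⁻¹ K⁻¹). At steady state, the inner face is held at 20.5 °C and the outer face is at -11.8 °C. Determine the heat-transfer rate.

Resistance network (inner→outer):
  R_plate glass = L/(kA) = 0.00147/(0.819·2.21) = 8.122×10^-4 K/W
  R_aerogel blanket = L/(kA) = 0.00802/(0.0165·2.21) = 0.2199 K/W
  R_plate glass = L/(kA) = 4.76×10^-4/(0.940·2.21) = 2.291×10^-4 K/W
ΣR = 8.122×10^-4 + 0.2199 + 2.291×10^-4 = 0.2209 K/W
Q = ΔT/ΣR = (20.5 °C − -11.8 °C)/0.2209 = 146 W

Q = 146 W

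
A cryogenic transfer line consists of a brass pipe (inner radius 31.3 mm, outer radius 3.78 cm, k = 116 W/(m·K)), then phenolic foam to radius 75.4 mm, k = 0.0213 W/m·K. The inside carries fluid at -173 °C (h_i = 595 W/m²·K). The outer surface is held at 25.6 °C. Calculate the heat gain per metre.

Q' = 38.4 W/m

Series thermal resistances, inner to outer:
  R'_conv,in = 1/(2πr h) = 1/(2π·0.0313·595) = 0.008546 m·K/W
  R'_brass = ln(0.0378/0.0313)/(2πk) = 0.1887/(2π·116) = 2.589×10^-4 m·K/W
  R'_phenolic foam = ln(0.0754/0.0378)/(2πk) = 0.6905/(2π·0.0213) = 5.159 m·K/W
ΣR = 0.008546 + 2.589×10^-4 + 5.159 = 5.168 m·K/W
Q' = ΔT/ΣR = (-173 °C − 25.6 °C)/5.168 = -38.4 W/m
(Negative Q' ⇒ heat flows inward; heat gain = 38.4 W/m.)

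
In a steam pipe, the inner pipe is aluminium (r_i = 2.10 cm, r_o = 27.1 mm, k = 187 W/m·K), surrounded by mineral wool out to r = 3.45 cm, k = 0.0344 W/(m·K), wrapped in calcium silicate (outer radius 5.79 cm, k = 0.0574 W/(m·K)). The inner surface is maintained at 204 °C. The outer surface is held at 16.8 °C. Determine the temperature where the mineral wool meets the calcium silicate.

Series thermal resistances, inner to outer:
  R'_aluminium = ln(0.0271/0.0210)/(2πk) = 0.2550/(2π·187) = 2.170×10^-4 m·K/W
  R'_mineral wool = ln(0.0345/0.0271)/(2πk) = 0.2414/(2π·0.0344) = 1.117 m·K/W
  R'_calcium silicate = ln(0.0579/0.0345)/(2πk) = 0.5178/(2π·0.0574) = 1.436 m·K/W
ΣR = 2.170×10^-4 + 1.117 + 1.436 = 2.553 m·K/W
Q' = ΔT/ΣR = (204 °C − 16.8 °C)/2.553 = 73.33 W/m
From the inner boundary to the mineral wool/calcium silicate interface, ΣR_partial = 1.117 m·K/W.
T_interface = T_in − Q'·ΣR_partial = 204 °C − (73.33)(1.117) = 122 °C

T = 122 °C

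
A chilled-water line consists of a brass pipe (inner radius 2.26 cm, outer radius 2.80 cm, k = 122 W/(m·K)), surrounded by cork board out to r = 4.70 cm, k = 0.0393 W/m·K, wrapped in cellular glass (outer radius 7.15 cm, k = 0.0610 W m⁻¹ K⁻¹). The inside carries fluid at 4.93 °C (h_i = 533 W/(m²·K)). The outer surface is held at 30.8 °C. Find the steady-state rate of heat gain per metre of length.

Q' = 8.07 W/m

Treat each layer as a resistance in series:
  R'_conv,in = 1/(2πr h) = 1/(2π·0.0226·533) = 0.01321 m·K/W
  R'_brass = ln(0.0280/0.0226)/(2πk) = 0.2143/(2π·122) = 2.795×10^-4 m·K/W
  R'_cork board = ln(0.0470/0.0280)/(2πk) = 0.5179/(2π·0.0393) = 2.098 m·K/W
  R'_cellular glass = ln(0.0715/0.0470)/(2πk) = 0.4195/(2π·0.0610) = 1.095 m·K/W
ΣR = 0.01321 + 2.795×10^-4 + 2.098 + 1.095 = 3.206 m·K/W
Q' = ΔT/ΣR = (4.93 °C − 30.8 °C)/3.206 = -8.07 W/m
(Negative Q' ⇒ heat flows inward; heat gain = 8.07 W/m.)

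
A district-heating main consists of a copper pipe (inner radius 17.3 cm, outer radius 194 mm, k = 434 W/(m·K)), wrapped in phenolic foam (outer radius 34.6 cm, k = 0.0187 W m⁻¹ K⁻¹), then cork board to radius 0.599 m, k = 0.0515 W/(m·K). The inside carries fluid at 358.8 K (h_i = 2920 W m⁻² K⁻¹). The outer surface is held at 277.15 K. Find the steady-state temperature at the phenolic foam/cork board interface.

Treat each layer as a resistance in series:
  R'_conv,in = 1/(2πr h) = 1/(2π·0.173·2920) = 3.151×10^-4 m·K/W
  R'_copper = ln(0.194/0.173)/(2πk) = 0.1146/(2π·434) = 4.201×10^-5 m·K/W
  R'_phenolic foam = ln(0.346/0.194)/(2πk) = 0.5786/(2π·0.0187) = 4.924 m·K/W
  R'_cork board = ln(0.599/0.346)/(2πk) = 0.5488/(2π·0.0515) = 1.696 m·K/W
ΣR = 3.151×10^-4 + 4.201×10^-5 + 4.924 + 1.696 = 6.620 m·K/W
Q' = ΔT/ΣR = (358.8 K − 277.15 K)/6.620 = 12.33 W/m
From the inner boundary to the phenolic foam/cork board interface, ΣR_partial = 4.924 m·K/W.
T_interface = T_in − Q'·ΣR_partial = 358.8 K − (12.33)(4.924) = 298.1 K

T = 298.1 K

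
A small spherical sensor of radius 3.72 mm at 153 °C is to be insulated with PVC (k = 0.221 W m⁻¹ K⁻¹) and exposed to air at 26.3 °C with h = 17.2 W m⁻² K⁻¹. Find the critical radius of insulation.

r_cr = 2.57 cm

For a sphere, r_cr = 2k_ins/h = 2·0.221/17.2 = 0.0257 m = 2.57 cm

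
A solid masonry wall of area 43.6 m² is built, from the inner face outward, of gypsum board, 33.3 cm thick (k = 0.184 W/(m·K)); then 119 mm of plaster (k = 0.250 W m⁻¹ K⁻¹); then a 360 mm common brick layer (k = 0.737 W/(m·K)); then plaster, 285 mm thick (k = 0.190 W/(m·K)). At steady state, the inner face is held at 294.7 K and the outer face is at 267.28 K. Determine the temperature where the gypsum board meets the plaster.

Resistance network (inner→outer):
  R_gypsum board = L/(kA) = 0.333/(0.184·43.6) = 0.04151 K/W
  R_plaster = L/(kA) = 0.119/(0.250·43.6) = 0.01092 K/W
  R_common brick = L/(kA) = 0.360/(0.737·43.6) = 0.01120 K/W
  R_plaster = L/(kA) = 0.285/(0.190·43.6) = 0.03440 K/W
ΣR = 0.04151 + 0.01092 + 0.01120 + 0.03440 = 0.09803 K/W
Q = ΔT/ΣR = (294.7 K − 267.28 K)/0.09803 = 279.7 W
From the inner boundary to the gypsum board/plaster interface, ΣR_partial = 0.04151 K/W.
T_interface = T_in − Q·ΣR_partial = 294.7 K − (279.7)(0.04151) = 283.1 K

T = 283.1 K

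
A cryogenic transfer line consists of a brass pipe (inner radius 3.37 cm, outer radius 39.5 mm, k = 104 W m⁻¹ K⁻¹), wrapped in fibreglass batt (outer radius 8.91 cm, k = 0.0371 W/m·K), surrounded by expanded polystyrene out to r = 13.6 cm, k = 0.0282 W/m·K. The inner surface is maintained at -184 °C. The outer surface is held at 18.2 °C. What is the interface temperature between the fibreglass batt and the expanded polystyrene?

T = -63.9 °C

Series thermal resistances, inner to outer:
  R'_brass = ln(0.0395/0.0337)/(2πk) = 0.1588/(2π·104) = 2.430×10^-4 m·K/W
  R'_fibreglass batt = ln(0.0891/0.0395)/(2πk) = 0.8135/(2π·0.0371) = 3.490 m·K/W
  R'_expanded polystyrene = ln(0.136/0.0891)/(2πk) = 0.4229/(2π·0.0282) = 2.387 m·K/W
ΣR = 2.430×10^-4 + 3.490 + 2.387 = 5.877 m·K/W
Q' = ΔT/ΣR = (-184 °C − 18.2 °C)/5.877 = -34.41 W/m
From the inner boundary to the fibreglass batt/expanded polystyrene interface, ΣR_partial = 3.490 m·K/W.
T_interface = T_in − Q'·ΣR_partial = -184 °C − (-34.41)(3.490) = -63.9 °C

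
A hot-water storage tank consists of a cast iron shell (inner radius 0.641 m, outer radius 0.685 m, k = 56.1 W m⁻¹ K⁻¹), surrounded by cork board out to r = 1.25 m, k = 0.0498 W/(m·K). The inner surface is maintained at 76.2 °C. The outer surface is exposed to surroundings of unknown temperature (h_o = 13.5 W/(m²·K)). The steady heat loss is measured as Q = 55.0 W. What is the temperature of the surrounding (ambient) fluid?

T_out = 18.0 °C

Series resistances:
  R_cast iron = (1/0.641 − 1/0.685)/(4πk) = 0.1002/(4π·56.1) = 1.421×10^-4 K/W
  R_cork board = (1/0.685 − 1/1.25)/(4πk) = 0.6599/(4π·0.0498) = 1.054 K/W
  R_conv,out = 1/(4πr²h) = 1/(4π·1.25²·13.5) = 0.003773 K/W
ΣR = 1.058 K/W
ΔT = Q·ΣR = 55.0 × 1.058 = 58.19 K
Heat flows outward, so T_out = T_in − ΔT = 76.2 − 58.19 = 18.0 °C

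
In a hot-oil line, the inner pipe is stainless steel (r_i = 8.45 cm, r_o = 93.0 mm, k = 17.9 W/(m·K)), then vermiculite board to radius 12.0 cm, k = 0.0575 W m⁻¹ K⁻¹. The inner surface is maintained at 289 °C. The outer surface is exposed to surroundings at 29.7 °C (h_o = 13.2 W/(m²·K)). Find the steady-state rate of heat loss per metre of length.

Resistance network (inner→outer):
  R'_stainless steel = ln(0.0930/0.0845)/(2πk) = 0.09585/(2π·17.9) = 8.522×10^-4 m·K/W
  R'_vermiculite board = ln(0.120/0.0930)/(2πk) = 0.2549/(2π·0.0575) = 0.7055 m·K/W
  R'_conv,out = 1/(2πr h) = 1/(2π·0.120·13.2) = 0.1005 m·K/W
ΣR = 8.522×10^-4 + 0.7055 + 0.1005 = 0.8069 m·K/W
Q' = ΔT/ΣR = (289 °C − 29.7 °C)/0.8069 = 321 W/m

Q' = 321 W/m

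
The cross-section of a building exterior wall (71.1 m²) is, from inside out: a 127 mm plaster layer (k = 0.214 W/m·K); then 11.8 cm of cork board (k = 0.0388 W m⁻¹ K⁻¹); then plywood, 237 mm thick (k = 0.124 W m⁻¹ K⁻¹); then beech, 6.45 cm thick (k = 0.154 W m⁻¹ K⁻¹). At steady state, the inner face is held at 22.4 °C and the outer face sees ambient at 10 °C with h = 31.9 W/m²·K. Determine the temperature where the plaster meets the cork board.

T = 21.2 °C

Resistance network (inner→outer):
  R_plaster = L/(kA) = 0.127/(0.214·71.1) = 0.008347 K/W
  R_cork board = L/(kA) = 0.118/(0.0388·71.1) = 0.04277 K/W
  R_plywood = L/(kA) = 0.237/(0.124·71.1) = 0.02688 K/W
  R_beech = L/(kA) = 0.0645/(0.154·71.1) = 0.005891 K/W
  R_conv,out = 1/(hA) = 1/(31.9·71.1) = 4.409×10^-4 K/W
ΣR = 0.008347 + 0.04277 + 0.02688 + 0.005891 + 4.409×10^-4 = 0.08433 K/W
Q = ΔT/ΣR = (22.4 °C − 10 °C)/0.08433 = 147.0 W
From the inner boundary to the plaster/cork board interface, ΣR_partial = 0.008347 K/W.
T_interface = T_in − Q·ΣR_partial = 22.4 °C − (147.0)(0.008347) = 21.2 °C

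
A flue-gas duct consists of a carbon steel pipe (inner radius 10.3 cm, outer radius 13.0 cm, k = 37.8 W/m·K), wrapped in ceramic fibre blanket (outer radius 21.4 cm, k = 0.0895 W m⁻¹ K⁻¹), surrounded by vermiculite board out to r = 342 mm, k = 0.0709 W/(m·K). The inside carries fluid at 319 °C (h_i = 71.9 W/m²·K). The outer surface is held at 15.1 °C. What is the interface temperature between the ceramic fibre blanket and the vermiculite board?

Series thermal resistances, inner to outer:
  R'_conv,in = 1/(2πr h) = 1/(2π·0.103·71.9) = 0.02149 m·K/W
  R'_carbon steel = ln(0.130/0.103)/(2πk) = 0.2328/(2π·37.8) = 9.802×10^-4 m·K/W
  R'_ceramic fibre blanket = ln(0.214/0.130)/(2πk) = 0.4984/(2π·0.0895) = 0.8864 m·K/W
  R'_vermiculite board = ln(0.342/0.214)/(2πk) = 0.4688/(2π·0.0709) = 1.052 m·K/W
ΣR = 0.02149 + 9.802×10^-4 + 0.8864 + 1.052 = 1.961 m·K/W
Q' = ΔT/ΣR = (319 °C − 15.1 °C)/1.961 = 155.0 W/m
From the inner boundary to the ceramic fibre blanket/vermiculite board interface, ΣR_partial = 0.9089 m·K/W.
T_interface = T_in − Q'·ΣR_partial = 319 °C − (155.0)(0.9089) = 178 °C

T = 178 °C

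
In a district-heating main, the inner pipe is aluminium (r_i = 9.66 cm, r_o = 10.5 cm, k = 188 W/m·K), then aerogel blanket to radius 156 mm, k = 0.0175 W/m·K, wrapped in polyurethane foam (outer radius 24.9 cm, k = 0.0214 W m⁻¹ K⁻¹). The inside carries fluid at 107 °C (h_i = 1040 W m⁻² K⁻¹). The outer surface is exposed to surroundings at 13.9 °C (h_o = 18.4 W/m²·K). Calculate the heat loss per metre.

Q' = 13.1 W/m

Series thermal resistances, inner to outer:
  R'_conv,in = 1/(2πr h) = 1/(2π·0.0966·1040) = 0.001584 m·K/W
  R'_aluminium = ln(0.105/0.0966)/(2πk) = 0.08338/(2π·188) = 7.059×10^-5 m·K/W
  R'_aerogel blanket = ln(0.156/0.105)/(2πk) = 0.3959/(2π·0.0175) = 3.601 m·K/W
  R'_polyurethane foam = ln(0.249/0.156)/(2πk) = 0.4676/(2π·0.0214) = 3.478 m·K/W
  R'_conv,out = 1/(2πr h) = 1/(2π·0.249·18.4) = 0.03474 m·K/W
ΣR = 0.001584 + 7.059×10^-5 + 3.601 + 3.478 + 0.03474 = 7.115 m·K/W
Q' = ΔT/ΣR = (107 °C − 13.9 °C)/7.115 = 13.1 W/m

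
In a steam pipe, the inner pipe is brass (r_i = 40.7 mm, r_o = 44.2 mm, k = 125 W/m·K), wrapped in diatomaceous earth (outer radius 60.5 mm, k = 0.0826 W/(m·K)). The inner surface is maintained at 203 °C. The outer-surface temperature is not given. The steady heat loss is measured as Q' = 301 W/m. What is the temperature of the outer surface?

T_out = 20.9 °C

Sum the resistances:
  R'_brass = ln(0.0442/0.0407)/(2πk) = 0.08250/(2π·125) = 1.050×10^-4 m·K/W
  R'_diatomaceous earth = ln(0.0605/0.0442)/(2πk) = 0.3139/(2π·0.0826) = 0.6049 m·K/W
ΣR = 0.6050 m·K/W
ΔT = Q'·ΣR = 301 × 0.6050 = 182.1 K
Heat flows outward, so T_out = T_in − ΔT = 203 − 182.1 = 20.9 °C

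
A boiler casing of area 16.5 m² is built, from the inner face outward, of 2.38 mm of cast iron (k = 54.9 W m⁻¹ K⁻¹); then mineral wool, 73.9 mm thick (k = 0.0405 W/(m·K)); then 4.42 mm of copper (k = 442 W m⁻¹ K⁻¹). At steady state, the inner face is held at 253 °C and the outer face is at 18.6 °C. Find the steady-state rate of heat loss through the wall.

Q = 2120 W

Resistance network (inner→outer):
  R_cast iron = L/(kA) = 0.00238/(54.9·16.5) = 2.627×10^-6 K/W
  R_mineral wool = L/(kA) = 0.0739/(0.0405·16.5) = 0.1106 K/W
  R_copper = L/(kA) = 0.00442/(442·16.5) = 6.061×10^-7 K/W
ΣR = 2.627×10^-6 + 0.1106 + 6.061×10^-7 = 0.1106 K/W
Q = ΔT/ΣR = (253 °C − 18.6 °C)/0.1106 = 2120 W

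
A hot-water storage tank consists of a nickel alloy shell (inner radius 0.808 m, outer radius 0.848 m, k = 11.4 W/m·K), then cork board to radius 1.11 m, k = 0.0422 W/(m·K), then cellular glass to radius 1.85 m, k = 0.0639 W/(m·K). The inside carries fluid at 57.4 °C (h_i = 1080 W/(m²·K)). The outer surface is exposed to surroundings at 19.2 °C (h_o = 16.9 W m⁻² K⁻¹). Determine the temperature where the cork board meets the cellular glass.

Treat each layer as a resistance in series:
  R_conv,in = 1/(4πr²h) = 1/(4π·0.808²·1080) = 1.129×10^-4 K/W
  R_nickel alloy = (1/0.808 − 1/0.848)/(4πk) = 0.05838/(4π·11.4) = 4.075×10^-4 K/W
  R_cork board = (1/0.848 − 1/1.11)/(4πk) = 0.2783/(4π·0.0422) = 0.5249 K/W
  R_cellular glass = (1/1.11 − 1/1.85)/(4πk) = 0.3604/(4π·0.0639) = 0.4488 K/W
  R_conv,out = 1/(4πr²h) = 1/(4π·1.85²·16.9) = 0.001376 K/W
ΣR = 1.129×10^-4 + 4.075×10^-4 + 0.5249 + 0.4488 + 0.001376 = 0.9756 K/W
Q = ΔT/ΣR = (57.4 °C − 19.2 °C)/0.9756 = 39.16 W
From the inner boundary to the cork board/cellular glass interface, ΣR_partial = 0.5254 K/W.
T_interface = T_in − Q·ΣR_partial = 57.4 °C − (39.16)(0.5254) = 36.8 °C

T = 36.8 °C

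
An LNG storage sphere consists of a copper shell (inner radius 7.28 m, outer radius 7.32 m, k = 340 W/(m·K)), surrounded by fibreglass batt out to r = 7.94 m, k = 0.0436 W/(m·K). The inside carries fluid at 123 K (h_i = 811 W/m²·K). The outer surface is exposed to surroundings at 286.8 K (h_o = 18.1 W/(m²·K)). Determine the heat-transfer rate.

Treat each layer as a resistance in series:
  R_conv,in = 1/(4πr²h) = 1/(4π·7.28²·811) = 1.851×10^-6 K/W
  R_copper = (1/7.28 − 1/7.32)/(4πk) = 7.506×10^-4/(4π·340) = 1.757×10^-7 K/W
  R_fibreglass batt = (1/7.32 − 1/7.94)/(4πk) = 0.01067/(4π·0.0436) = 0.01947 K/W
  R_conv,out = 1/(4πr²h) = 1/(4π·7.94²·18.1) = 6.974×10^-5 K/W
ΣR = 1.851×10^-6 + 1.757×10^-7 + 0.01947 + 6.974×10^-5 = 0.01954 K/W
Q = ΔT/ΣR = (123 K − 286.8 K)/0.01954 = -8380 W
(Negative Q ⇒ heat flows inward; heat gain = 8380 W.)

Q = 8.38 kW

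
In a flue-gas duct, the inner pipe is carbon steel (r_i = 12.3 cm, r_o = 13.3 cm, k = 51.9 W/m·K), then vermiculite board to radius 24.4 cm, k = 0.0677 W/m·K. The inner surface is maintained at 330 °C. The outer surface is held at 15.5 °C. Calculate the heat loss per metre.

Series thermal resistances, inner to outer:
  R'_carbon steel = ln(0.133/0.123)/(2πk) = 0.07816/(2π·51.9) = 2.397×10^-4 m·K/W
  R'_vermiculite board = ln(0.244/0.133)/(2πk) = 0.6068/(2π·0.0677) = 1.427 m·K/W
ΣR = 2.397×10^-4 + 1.427 = 1.427 m·K/W
Q' = ΔT/ΣR = (330 °C − 15.5 °C)/1.427 = 220 W/m

Q' = 220 W/m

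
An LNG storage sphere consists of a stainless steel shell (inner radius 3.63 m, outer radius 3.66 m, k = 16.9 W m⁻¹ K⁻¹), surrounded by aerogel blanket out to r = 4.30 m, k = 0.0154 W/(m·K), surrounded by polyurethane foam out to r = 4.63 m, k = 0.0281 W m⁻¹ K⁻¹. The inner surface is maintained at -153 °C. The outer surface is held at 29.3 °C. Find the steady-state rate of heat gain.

Q = 709 W

Resistance network (inner→outer):
  R_stainless steel = (1/3.63 − 1/3.66)/(4πk) = 0.002258/(4π·16.9) = 1.063×10^-5 K/W
  R_aerogel blanket = (1/3.66 − 1/4.30)/(4πk) = 0.04067/(4π·0.0154) = 0.2101 K/W
  R_polyurethane foam = (1/4.30 − 1/4.63)/(4πk) = 0.01658/(4π·0.0281) = 0.04694 K/W
ΣR = 1.063×10^-5 + 0.2101 + 0.04694 = 0.2571 K/W
Q = ΔT/ΣR = (-153 °C − 29.3 °C)/0.2571 = -709 W
(Negative Q ⇒ heat flows inward; heat gain = 709 W.)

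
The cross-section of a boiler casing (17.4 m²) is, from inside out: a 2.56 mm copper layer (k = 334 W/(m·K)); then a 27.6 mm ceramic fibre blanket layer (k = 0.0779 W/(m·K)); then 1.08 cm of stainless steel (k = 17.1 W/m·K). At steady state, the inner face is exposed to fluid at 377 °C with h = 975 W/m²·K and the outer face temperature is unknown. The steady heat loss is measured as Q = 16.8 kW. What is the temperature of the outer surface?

Series resistances:
  R_conv,in = 1/(hA) = 1/(975·17.4) = 5.894×10^-5 K/W
  R_copper = L/(kA) = 0.00256/(334·17.4) = 4.405×10^-7 K/W
  R_ceramic fibre blanket = L/(kA) = 0.0276/(0.0779·17.4) = 0.02036 K/W
  R_stainless steel = L/(kA) = 0.0108/(17.1·17.4) = 3.630×10^-5 K/W
ΣR = 0.02046 K/W
ΔT = Q·ΣR = 16800 × 0.02046 = 343.7 K
Heat flows outward, so T_out = T_in − ΔT = 377 − 343.7 = 33.3 °C

T_out = 33.3 °C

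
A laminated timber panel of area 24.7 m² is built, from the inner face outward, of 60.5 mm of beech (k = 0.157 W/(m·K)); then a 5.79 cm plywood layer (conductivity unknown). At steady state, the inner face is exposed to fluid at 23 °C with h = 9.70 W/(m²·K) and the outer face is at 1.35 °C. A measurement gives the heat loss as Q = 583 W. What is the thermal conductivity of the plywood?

ΣR = ΔT/Q = |23 − 1.35|/583 = 0.03714 K/W
Known resistances:
  R_conv,in = 1/(hA) = 1/(9.70·24.7) = 0.004174 K/W
  R_beech = L/(kA) = 0.0605/(0.157·24.7) = 0.01560 K/W
R_plywood = ΣR − ΣR_known = 0.03714 − 0.01977 = 0.01737 K/W
L/(kA) = 0.01737 ⇒ k = 0.0579/(0.01737·24.7) = 0.135 W/m·K

k = 0.135 W/m·K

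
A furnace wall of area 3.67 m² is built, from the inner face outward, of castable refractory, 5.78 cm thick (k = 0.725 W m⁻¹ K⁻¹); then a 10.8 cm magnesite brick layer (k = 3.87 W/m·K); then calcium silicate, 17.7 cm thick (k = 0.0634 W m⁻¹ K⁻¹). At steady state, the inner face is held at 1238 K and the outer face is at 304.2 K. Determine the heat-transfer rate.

Series thermal resistances, inner to outer:
  R_castable refractory = L/(kA) = 0.0578/(0.725·3.67) = 0.02172 K/W
  R_magnesite brick = L/(kA) = 0.108/(3.87·3.67) = 0.007604 K/W
  R_calcium silicate = L/(kA) = 0.177/(0.0634·3.67) = 0.7607 K/W
ΣR = 0.02172 + 0.007604 + 0.7607 = 0.7900 K/W
Q = ΔT/ΣR = (1238 K − 304.2 K)/0.7900 = 1180 W

Q = 1180 W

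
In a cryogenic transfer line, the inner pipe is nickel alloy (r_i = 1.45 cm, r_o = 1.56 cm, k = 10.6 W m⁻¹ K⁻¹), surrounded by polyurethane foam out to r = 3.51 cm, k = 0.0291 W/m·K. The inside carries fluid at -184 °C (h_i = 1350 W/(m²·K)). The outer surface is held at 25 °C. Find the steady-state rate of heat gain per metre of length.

Series thermal resistances, inner to outer:
  R'_conv,in = 1/(2πr h) = 1/(2π·0.0145·1350) = 0.008131 m·K/W
  R'_nickel alloy = ln(0.0156/0.0145)/(2πk) = 0.07312/(2π·10.6) = 0.001098 m·K/W
  R'_polyurethane foam = ln(0.0351/0.0156)/(2πk) = 0.8109/(2π·0.0291) = 4.435 m·K/W
ΣR = 0.008131 + 0.001098 + 4.435 = 4.444 m·K/W
Q' = ΔT/ΣR = (-184 °C − 25 °C)/4.444 = -47.0 W/m
(Negative Q' ⇒ heat flows inward; heat gain = 47.0 W/m.)

Q' = 47.0 W/m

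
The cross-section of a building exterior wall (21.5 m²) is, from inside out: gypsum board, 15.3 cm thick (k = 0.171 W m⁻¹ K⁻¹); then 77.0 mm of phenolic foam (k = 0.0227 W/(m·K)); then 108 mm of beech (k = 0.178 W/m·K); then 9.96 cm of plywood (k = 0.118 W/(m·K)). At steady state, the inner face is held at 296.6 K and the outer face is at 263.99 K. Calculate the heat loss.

Treat each layer as a resistance in series:
  R_gypsum board = L/(kA) = 0.153/(0.171·21.5) = 0.04162 K/W
  R_phenolic foam = L/(kA) = 0.0770/(0.0227·21.5) = 0.1578 K/W
  R_beech = L/(kA) = 0.108/(0.178·21.5) = 0.02822 K/W
  R_plywood = L/(kA) = 0.0996/(0.118·21.5) = 0.03926 K/W
ΣR = 0.04162 + 0.1578 + 0.02822 + 0.03926 = 0.2669 K/W
Q = ΔT/ΣR = (296.6 K − 263.99 K)/0.2669 = 122 W

Q = 122 W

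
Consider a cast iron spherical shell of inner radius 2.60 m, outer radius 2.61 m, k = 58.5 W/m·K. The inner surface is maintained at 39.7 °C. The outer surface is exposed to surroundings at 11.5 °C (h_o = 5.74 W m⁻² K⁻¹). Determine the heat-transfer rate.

Treat each layer as a resistance in series:
  R_cast iron = (1/2.60 − 1/2.61)/(4πk) = 0.001474/(4π·58.5) = 2.005×10^-6 K/W
  R_conv,out = 1/(4πr²h) = 1/(4π·2.61²·5.74) = 0.002035 K/W
ΣR = 2.005×10^-6 + 0.002035 = 0.002037 K/W
Q = ΔT/ΣR = (39.7 °C − 11.5 °C)/0.002037 = 13800 W

Q = 13800 W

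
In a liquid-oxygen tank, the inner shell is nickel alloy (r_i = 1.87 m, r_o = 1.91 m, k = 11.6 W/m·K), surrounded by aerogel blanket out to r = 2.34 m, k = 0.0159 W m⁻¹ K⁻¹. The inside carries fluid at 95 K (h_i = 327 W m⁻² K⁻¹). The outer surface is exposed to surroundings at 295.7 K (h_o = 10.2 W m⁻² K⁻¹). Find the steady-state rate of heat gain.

Q = 415 W

Treat each layer as a resistance in series:
  R_conv,in = 1/(4πr²h) = 1/(4π·1.87²·327) = 6.959×10^-5 K/W
  R_nickel alloy = (1/1.87 − 1/1.91)/(4πk) = 0.01120/(4π·11.6) = 7.683×10^-5 K/W
  R_aerogel blanket = (1/1.91 − 1/2.34)/(4πk) = 0.09621/(4π·0.0159) = 0.4815 K/W
  R_conv,out = 1/(4πr²h) = 1/(4π·2.34²·10.2) = 0.001425 K/W
ΣR = 6.959×10^-5 + 7.683×10^-5 + 0.4815 + 0.001425 = 0.4831 K/W
Q = ΔT/ΣR = (95 K − 295.7 K)/0.4831 = -415 W
(Negative Q ⇒ heat flows inward; heat gain = 415 W.)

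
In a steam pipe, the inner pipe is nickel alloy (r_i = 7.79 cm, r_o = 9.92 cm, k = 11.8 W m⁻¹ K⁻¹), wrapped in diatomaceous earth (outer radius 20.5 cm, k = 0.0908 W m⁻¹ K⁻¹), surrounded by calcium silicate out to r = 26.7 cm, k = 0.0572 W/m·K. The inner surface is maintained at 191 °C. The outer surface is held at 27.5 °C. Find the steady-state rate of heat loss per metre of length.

Q' = 81.3 W/m

Treat each layer as a resistance in series:
  R'_nickel alloy = ln(0.0992/0.0779)/(2πk) = 0.2417/(2π·11.8) = 0.003260 m·K/W
  R'_diatomaceous earth = ln(0.205/0.0992)/(2πk) = 0.7259/(2π·0.0908) = 1.272 m·K/W
  R'_calcium silicate = ln(0.267/0.205)/(2πk) = 0.2642/(2π·0.0572) = 0.7352 m·K/W
ΣR = 0.003260 + 1.272 + 0.7352 = 2.010 m·K/W
Q' = ΔT/ΣR = (191 °C − 27.5 °C)/2.010 = 81.3 W/m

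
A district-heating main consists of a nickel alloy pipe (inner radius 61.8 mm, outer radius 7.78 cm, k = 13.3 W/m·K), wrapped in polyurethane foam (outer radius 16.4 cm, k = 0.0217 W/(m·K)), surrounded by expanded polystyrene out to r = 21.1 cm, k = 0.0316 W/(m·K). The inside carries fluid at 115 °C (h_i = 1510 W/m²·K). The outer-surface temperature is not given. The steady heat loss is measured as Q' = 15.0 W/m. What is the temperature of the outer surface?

Sum the resistances:
  R'_conv,in = 1/(2πr h) = 1/(2π·0.0618·1510) = 0.001706 m·K/W
  R'_nickel alloy = ln(0.0778/0.0618)/(2πk) = 0.2302/(2π·13.3) = 0.002755 m·K/W
  R'_polyurethane foam = ln(0.164/0.0778)/(2πk) = 0.7457/(2π·0.0217) = 5.469 m·K/W
  R'_expanded polystyrene = ln(0.211/0.164)/(2πk) = 0.2520/(2π·0.0316) = 1.269 m·K/W
ΣR = 6.743 m·K/W
ΔT = Q'·ΣR = 15.0 × 6.743 = 101.1 K
Heat flows outward, so T_out = T_in − ΔT = 115 − 101.1 = 13.9 °C

T_out = 13.9 °C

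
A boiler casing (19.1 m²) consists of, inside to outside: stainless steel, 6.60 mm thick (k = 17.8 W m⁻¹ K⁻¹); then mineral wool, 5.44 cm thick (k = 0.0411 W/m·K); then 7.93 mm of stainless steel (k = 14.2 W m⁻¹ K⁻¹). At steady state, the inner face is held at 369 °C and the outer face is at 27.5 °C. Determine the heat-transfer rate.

Resistance network (inner→outer):
  R_stainless steel = L/(kA) = 0.00660/(17.8·19.1) = 1.941×10^-5 K/W
  R_mineral wool = L/(kA) = 0.0544/(0.0411·19.1) = 0.06930 K/W
  R_stainless steel = L/(kA) = 0.00793/(14.2·19.1) = 2.924×10^-5 K/W
ΣR = 1.941×10^-5 + 0.06930 + 2.924×10^-5 = 0.06935 K/W
Q = ΔT/ΣR = (369 °C − 27.5 °C)/0.06935 = 4920 W

Q = 4.92 kW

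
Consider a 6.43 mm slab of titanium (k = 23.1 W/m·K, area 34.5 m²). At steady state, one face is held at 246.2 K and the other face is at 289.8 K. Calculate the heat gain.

Q = kA·ΔT/L = 23.1 × 34.5 × |246.2 K − 289.8 K| / 0.00643 = 5.40×10^6 W

Q = 5.40×10^6 W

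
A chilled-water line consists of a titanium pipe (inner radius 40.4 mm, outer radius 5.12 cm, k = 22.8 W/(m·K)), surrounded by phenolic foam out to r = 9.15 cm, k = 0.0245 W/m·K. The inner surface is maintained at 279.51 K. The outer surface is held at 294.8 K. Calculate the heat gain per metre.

Q' = 4.05 W/m

Resistance network (inner→outer):
  R'_titanium = ln(0.0512/0.0404)/(2πk) = 0.2369/(2π·22.8) = 0.001654 m·K/W
  R'_phenolic foam = ln(0.0915/0.0512)/(2πk) = 0.5806/(2π·0.0245) = 3.772 m·K/W
ΣR = 0.001654 + 3.772 = 3.774 m·K/W
Q' = ΔT/ΣR = (279.51 K − 294.8 K)/3.774 = -4.05 W/m
(Negative Q' ⇒ heat flows inward; heat gain = 4.05 W/m.)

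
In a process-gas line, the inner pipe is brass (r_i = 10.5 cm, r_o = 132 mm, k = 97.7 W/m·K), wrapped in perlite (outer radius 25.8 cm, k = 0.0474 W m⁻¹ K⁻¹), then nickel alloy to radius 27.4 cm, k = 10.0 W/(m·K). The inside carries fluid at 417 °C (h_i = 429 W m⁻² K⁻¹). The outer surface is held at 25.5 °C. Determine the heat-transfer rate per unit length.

Resistance network (inner→outer):
  R'_conv,in = 1/(2πr h) = 1/(2π·0.105·429) = 0.003533 m·K/W
  R'_brass = ln(0.132/0.105)/(2πk) = 0.2288/(2π·97.7) = 3.728×10^-4 m·K/W
  R'_perlite = ln(0.258/0.132)/(2πk) = 0.6702/(2π·0.0474) = 2.250 m·K/W
  R'_nickel alloy = ln(0.274/0.258)/(2πk) = 0.06017/(2π·10.0) = 9.576×10^-4 m·K/W
ΣR = 0.003533 + 3.728×10^-4 + 2.250 + 9.576×10^-4 = 2.255 m·K/W
Q' = ΔT/ΣR = (417 °C − 25.5 °C)/2.255 = 174 W/m

Q' = 174 W/m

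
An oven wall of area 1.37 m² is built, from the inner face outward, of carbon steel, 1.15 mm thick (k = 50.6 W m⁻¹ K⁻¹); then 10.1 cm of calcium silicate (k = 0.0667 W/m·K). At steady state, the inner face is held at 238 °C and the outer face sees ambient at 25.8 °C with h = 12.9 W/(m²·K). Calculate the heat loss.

Series thermal resistances, inner to outer:
  R_carbon steel = L/(kA) = 0.00115/(50.6·1.37) = 1.659×10^-5 K/W
  R_calcium silicate = L/(kA) = 0.101/(0.0667·1.37) = 1.105 K/W
  R_conv,out = 1/(hA) = 1/(12.9·1.37) = 0.05658 K/W
ΣR = 1.659×10^-5 + 1.105 + 0.05658 = 1.162 K/W
Q = ΔT/ΣR = (238 °C − 25.8 °C)/1.162 = 183 W

Q = 183 W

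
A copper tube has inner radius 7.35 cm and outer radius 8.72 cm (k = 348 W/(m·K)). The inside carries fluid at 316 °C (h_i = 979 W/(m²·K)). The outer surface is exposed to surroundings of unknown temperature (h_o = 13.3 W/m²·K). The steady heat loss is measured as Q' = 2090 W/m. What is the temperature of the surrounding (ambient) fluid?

Series resistances:
  R'_conv,in = 1/(2πr h) = 1/(2π·0.0735·979) = 0.002212 m·K/W
  R'_copper = ln(0.0872/0.0735)/(2πk) = 0.1709/(2π·348) = 7.817×10^-5 m·K/W
  R'_conv,out = 1/(2πr h) = 1/(2π·0.0872·13.3) = 0.1372 m·K/W
ΣR = 0.1395 m·K/W
ΔT = Q'·ΣR = 2090 × 0.1395 = 291.6 K
Heat flows outward, so T_out = T_in − ΔT = 316 − 291.6 = 24.4 °C

T_out = 24.4 °C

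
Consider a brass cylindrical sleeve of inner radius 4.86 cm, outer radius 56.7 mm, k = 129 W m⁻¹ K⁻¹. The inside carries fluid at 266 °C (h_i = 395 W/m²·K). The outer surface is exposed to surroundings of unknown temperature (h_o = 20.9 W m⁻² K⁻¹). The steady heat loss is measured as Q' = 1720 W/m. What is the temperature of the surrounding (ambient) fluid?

T_out = 20.4 °C

Series resistances:
  R'_conv,in = 1/(2πr h) = 1/(2π·0.0486·395) = 0.008291 m·K/W
  R'_brass = ln(0.0567/0.0486)/(2πk) = 0.1542/(2π·129) = 1.902×10^-4 m·K/W
  R'_conv,out = 1/(2πr h) = 1/(2π·0.0567·20.9) = 0.1343 m·K/W
ΣR = 0.1428 m·K/W
ΔT = Q'·ΣR = 1720 × 0.1428 = 245.6 K
Heat flows outward, so T_out = T_in − ΔT = 266 − 245.6 = 20.4 °C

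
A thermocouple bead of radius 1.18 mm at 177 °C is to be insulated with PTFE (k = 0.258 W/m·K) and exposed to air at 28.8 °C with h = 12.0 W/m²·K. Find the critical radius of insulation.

For a sphere, r_cr = 2k_ins/h = 2·0.258/12.0 = 0.0430 m = 4.30 cm

r_cr = 4.30 cm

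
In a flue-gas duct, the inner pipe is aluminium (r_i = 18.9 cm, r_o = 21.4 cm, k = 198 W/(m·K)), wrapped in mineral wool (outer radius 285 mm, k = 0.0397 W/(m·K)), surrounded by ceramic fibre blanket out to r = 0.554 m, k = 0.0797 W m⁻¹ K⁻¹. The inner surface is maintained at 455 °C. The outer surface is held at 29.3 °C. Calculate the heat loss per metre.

Q' = 172 W/m

Treat each layer as a resistance in series:
  R'_aluminium = ln(0.214/0.189)/(2πk) = 0.1242/(2π·198) = 9.986×10^-5 m·K/W
  R'_mineral wool = ln(0.285/0.214)/(2πk) = 0.2865/(2π·0.0397) = 1.149 m·K/W
  R'_ceramic fibre blanket = ln(0.554/0.285)/(2πk) = 0.6647/(2π·0.0797) = 1.327 m·K/W
ΣR = 9.986×10^-5 + 1.149 + 1.327 = 2.476 m·K/W
Q' = ΔT/ΣR = (455 °C − 29.3 °C)/2.476 = 172 W/m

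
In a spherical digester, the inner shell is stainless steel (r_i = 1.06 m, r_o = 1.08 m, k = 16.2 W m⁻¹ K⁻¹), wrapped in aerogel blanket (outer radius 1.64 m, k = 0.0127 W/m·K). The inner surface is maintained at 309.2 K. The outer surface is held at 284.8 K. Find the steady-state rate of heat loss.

Resistance network (inner→outer):
  R_stainless steel = (1/1.06 − 1/1.08)/(4πk) = 0.01747/(4π·16.2) = 8.582×10^-5 K/W
  R_aerogel blanket = (1/1.08 − 1/1.64)/(4πk) = 0.3162/(4π·0.0127) = 1.981 K/W
ΣR = 8.582×10^-5 + 1.981 = 1.981 K/W
Q = ΔT/ΣR = (309.2 K − 284.8 K)/1.981 = 12.3 W

Q = 12.3 W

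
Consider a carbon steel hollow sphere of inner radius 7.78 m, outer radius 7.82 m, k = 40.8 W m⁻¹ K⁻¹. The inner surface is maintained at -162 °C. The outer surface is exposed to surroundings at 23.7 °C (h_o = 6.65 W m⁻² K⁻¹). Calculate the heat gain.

Series thermal resistances, inner to outer:
  R_carbon steel = (1/7.78 − 1/7.82)/(4πk) = 6.575×10^-4/(4π·40.8) = 1.282×10^-6 K/W
  R_conv,out = 1/(4πr²h) = 1/(4π·7.82²·6.65) = 1.957×10^-4 K/W
ΣR = 1.282×10^-6 + 1.957×10^-4 = 1.970×10^-4 K/W
Q = ΔT/ΣR = (-162 °C − 23.7 °C)/1.970×10^-4 = -9.43×10^5 W
(Negative Q ⇒ heat flows inward; heat gain = 9.43×10^5 W.)

Q = 943 kW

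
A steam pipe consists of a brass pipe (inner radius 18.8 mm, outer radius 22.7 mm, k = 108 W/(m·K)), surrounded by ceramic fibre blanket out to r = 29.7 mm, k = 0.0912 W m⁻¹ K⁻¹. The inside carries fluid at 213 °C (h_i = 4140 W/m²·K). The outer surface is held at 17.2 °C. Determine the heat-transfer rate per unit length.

Q' = 415 W/m

Resistance network (inner→outer):
  R'_conv,in = 1/(2πr h) = 1/(2π·0.0188·4140) = 0.002045 m·K/W
  R'_brass = ln(0.0227/0.0188)/(2πk) = 0.1885/(2π·108) = 2.778×10^-4 m·K/W
  R'_ceramic fibre blanket = ln(0.0297/0.0227)/(2πk) = 0.2688/(2π·0.0912) = 0.4691 m·K/W
ΣR = 0.002045 + 2.778×10^-4 + 0.4691 = 0.4714 m·K/W
Q' = ΔT/ΣR = (213 °C − 17.2 °C)/0.4714 = 415 W/m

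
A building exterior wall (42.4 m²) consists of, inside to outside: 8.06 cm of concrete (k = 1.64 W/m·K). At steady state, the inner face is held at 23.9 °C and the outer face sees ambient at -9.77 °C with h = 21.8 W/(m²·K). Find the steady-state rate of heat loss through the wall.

Treat each layer as a resistance in series:
  R_concrete = L/(kA) = 0.0806/(1.64·42.4) = 0.001159 K/W
  R_conv,out = 1/(hA) = 1/(21.8·42.4) = 0.001082 K/W
ΣR = 0.001159 + 0.001082 = 0.002241 K/W
Q = ΔT/ΣR = (23.9 °C − -9.77 °C)/0.002241 = 15000 W

Q = 15.0 kW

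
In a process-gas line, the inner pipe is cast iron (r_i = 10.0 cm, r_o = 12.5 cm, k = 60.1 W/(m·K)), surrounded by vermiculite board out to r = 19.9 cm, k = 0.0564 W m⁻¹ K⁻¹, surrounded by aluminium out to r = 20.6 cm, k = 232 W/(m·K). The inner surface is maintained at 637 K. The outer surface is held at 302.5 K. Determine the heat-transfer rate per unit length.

Q' = 255 W/m

Resistance network (inner→outer):
  R'_cast iron = ln(0.125/0.100)/(2πk) = 0.2231/(2π·60.1) = 5.909×10^-4 m·K/W
  R'_vermiculite board = ln(0.199/0.125)/(2πk) = 0.4650/(2π·0.0564) = 1.312 m·K/W
  R'_aluminium = ln(0.206/0.199)/(2πk) = 0.03457/(2π·232) = 2.372×10^-5 m·K/W
ΣR = 5.909×10^-4 + 1.312 + 2.372×10^-5 = 1.313 m·K/W
Q' = ΔT/ΣR = (637 K − 302.5 K)/1.313 = 255 W/m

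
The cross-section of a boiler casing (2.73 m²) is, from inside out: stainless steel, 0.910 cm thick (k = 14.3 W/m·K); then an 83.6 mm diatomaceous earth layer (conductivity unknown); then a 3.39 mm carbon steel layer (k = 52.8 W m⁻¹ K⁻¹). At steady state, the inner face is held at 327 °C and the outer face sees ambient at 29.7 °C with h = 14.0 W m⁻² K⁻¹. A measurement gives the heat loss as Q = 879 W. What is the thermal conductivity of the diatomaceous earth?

k = 0.0982 W/m·K

ΣR = ΔT/Q = |327 − 29.7|/879 = 0.3382 K/W
Known resistances:
  R_stainless steel = L/(kA) = 0.00910/(14.3·2.73) = 2.331×10^-4 K/W
  R_carbon steel = L/(kA) = 0.00339/(52.8·2.73) = 2.352×10^-5 K/W
  R_conv,out = 1/(hA) = 1/(14.0·2.73) = 0.02616 K/W
R_diatomaceous earth = ΣR − ΣR_known = 0.3382 − 0.02642 = 0.3118 K/W
L/(kA) = 0.3118 ⇒ k = 0.0836/(0.3118·2.73) = 0.0982 W/m·K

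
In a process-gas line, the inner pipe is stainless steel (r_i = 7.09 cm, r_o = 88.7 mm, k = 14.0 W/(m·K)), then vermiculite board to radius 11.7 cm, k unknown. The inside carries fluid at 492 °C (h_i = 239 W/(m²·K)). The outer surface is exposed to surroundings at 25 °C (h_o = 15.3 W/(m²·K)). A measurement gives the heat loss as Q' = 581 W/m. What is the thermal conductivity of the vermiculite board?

k = 0.0627 W/m·K

ΣR = ΔT/Q' = |492 − 25|/581 = 0.8038 m·K/W
Known resistances:
  R'_conv,in = 1/(2πr h) = 1/(2π·0.0709·239) = 0.009392 m·K/W
  R'_stainless steel = ln(0.0887/0.0709)/(2πk) = 0.2240/(2π·14.0) = 0.002546 m·K/W
  R'_conv,out = 1/(2πr h) = 1/(2π·0.117·15.3) = 0.08891 m·K/W
R_vermiculite board = ΣR − ΣR_known = 0.8038 − 0.1008 = 0.7030 m·K/W
ln(r₂/r₁)/(2πk) = 0.7030 ⇒ k = 0.2769/(2π·0.7030) = 0.0627 W/m·K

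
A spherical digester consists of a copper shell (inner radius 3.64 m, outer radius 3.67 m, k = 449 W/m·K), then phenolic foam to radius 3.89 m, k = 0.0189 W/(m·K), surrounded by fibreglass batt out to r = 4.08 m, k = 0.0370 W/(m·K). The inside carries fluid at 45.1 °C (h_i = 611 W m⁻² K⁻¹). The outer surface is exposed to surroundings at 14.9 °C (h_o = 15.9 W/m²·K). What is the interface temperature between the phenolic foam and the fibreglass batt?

Series thermal resistances, inner to outer:
  R_conv,in = 1/(4πr²h) = 1/(4π·3.64²·611) = 9.830×10^-6 K/W
  R_copper = (1/3.64 − 1/3.67)/(4πk) = 0.002246/(4π·449) = 3.980×10^-7 K/W
  R_phenolic foam = (1/3.67 − 1/3.89)/(4πk) = 0.01541/(4π·0.0189) = 0.06488 K/W
  R_fibreglass batt = (1/3.89 − 1/4.08)/(4πk) = 0.01197/(4π·0.0370) = 0.02575 K/W
  R_conv,out = 1/(4πr²h) = 1/(4π·4.08²·15.9) = 3.007×10^-4 K/W
ΣR = 9.830×10^-6 + 3.980×10^-7 + 0.06488 + 0.02575 + 3.007×10^-4 = 0.09094 K/W
Q = ΔT/ΣR = (45.1 °C − 14.9 °C)/0.09094 = 332.1 W
From the inner boundary to the phenolic foam/fibreglass batt interface, ΣR_partial = 0.06489 K/W.
T_interface = T_in − Q·ΣR_partial = 45.1 °C − (332.1)(0.06489) = 23.6 °C

T = 23.6 °C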